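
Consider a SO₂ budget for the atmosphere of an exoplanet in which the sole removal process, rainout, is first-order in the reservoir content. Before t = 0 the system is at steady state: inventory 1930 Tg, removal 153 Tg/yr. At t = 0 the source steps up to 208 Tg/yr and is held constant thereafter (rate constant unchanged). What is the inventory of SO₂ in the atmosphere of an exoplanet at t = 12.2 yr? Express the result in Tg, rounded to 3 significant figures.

2360 Tg

τ = M₀/F₀ = 1930/153 = 12.61 yr; rate constant k = 1/τ.
New steady state M_∞ = F₁/k = F₁·τ = 208 × 12.61 = 2623.8 Tg.
M(t) = M_∞ + (M₀ − M_∞)·e^(−t/τ); t/τ = 12.2/12.61 = 0.9672, so e^(−t/τ) = 0.3802.
M(t) = 2623.8 − 693.8 × 0.3802 = 2360.0 Tg.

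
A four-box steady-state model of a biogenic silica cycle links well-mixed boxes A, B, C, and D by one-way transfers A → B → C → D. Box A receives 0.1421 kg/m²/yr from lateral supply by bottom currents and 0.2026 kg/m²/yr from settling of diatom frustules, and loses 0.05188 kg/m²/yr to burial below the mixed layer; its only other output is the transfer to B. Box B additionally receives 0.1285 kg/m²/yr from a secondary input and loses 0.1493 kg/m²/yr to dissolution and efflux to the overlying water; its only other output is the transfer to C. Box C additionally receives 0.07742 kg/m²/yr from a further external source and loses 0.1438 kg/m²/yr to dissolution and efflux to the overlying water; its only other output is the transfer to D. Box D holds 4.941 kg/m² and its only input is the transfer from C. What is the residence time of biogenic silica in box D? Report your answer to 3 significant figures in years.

24.0 yr

Box A: F(A→B) = (0.1421 + 0.2026) − 0.05188 = 0.29282 kg/m²/yr.
Box B: F(B→C) = (0.29282 + 0.1285) − 0.1493 = 0.27202 kg/m²/yr.
Box C: F(C→D) = (0.27202 + 0.07742) − 0.1438 = 0.20564 kg/m²/yr.
Box D throughput = its input = 0.20564 kg/m²/yr; τ = 4.941 / 0.20564 = 24.03 yr.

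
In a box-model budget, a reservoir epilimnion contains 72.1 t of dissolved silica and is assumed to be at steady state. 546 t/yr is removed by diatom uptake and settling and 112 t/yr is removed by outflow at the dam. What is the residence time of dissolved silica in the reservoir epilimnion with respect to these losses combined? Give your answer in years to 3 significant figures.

Total removal = 546.0 + 112.0 = 658.00 t/yr.
τ = M / ΣF_out = 72.1 / 658.00 = 0.1096 yr.

0.110 yr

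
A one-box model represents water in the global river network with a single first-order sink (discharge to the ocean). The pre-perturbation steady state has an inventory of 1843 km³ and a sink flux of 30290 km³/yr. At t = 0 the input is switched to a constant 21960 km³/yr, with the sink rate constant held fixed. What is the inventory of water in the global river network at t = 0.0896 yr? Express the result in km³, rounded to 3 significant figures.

Residence time τ = M₀/F₀ = 0.06085 yr. The eventual steady state is M_∞ = M₀·(F₁/F₀) = 1843 × 21960/30290 = 1336.2 km³.
The anomaly ΔM(t) = M(t) − M_∞ decays as ΔM₀·e^(−t/τ) with ΔM₀ = 1843 − 1336.2 = 506.8 km³.
At t = 0.0896 yr, e^(−t/τ) = e^(−1.473) = 0.2293, so ΔM = 116.2 km³ and M = 1336.2 + 116.2 = 1452.4 km³.

1450 km³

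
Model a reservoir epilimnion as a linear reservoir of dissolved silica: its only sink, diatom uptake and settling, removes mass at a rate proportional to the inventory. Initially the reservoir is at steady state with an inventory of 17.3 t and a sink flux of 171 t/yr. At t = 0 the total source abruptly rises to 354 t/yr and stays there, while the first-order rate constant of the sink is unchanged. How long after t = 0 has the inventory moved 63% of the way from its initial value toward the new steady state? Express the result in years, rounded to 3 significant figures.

0.101 yr

τ = M₀/F₀ = 17.3/171 = 0.1012 yr.
The remaining gap fraction is e^(−t/τ); 63% covered ⇒ e^(−t/τ) = 0.370.
t = −τ ln(0.370) = 0.1012 × 0.9943 = 0.1006 yr.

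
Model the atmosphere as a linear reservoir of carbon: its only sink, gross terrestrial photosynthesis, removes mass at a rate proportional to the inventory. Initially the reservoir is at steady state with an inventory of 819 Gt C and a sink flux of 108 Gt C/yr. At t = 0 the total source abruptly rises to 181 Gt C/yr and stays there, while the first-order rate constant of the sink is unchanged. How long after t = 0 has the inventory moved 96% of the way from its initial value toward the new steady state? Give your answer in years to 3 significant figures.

τ = M₀/F₀ = 819/108 = 7.583 yr.
The remaining gap fraction is e^(−t/τ); 96% covered ⇒ e^(−t/τ) = 0.0400.
t = −τ ln(0.0400) = 7.583 × 3.219 = 24.41 yr.

24.4 yr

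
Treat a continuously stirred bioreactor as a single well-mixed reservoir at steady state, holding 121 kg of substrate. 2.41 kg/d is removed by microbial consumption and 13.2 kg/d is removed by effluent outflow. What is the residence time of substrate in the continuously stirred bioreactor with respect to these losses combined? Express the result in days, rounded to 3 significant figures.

Total removal = 2.410 + 13.20 = 15.610 kg/d.
τ = M / ΣF_out = 121 / 15.610 = 7.751 d.

7.75 d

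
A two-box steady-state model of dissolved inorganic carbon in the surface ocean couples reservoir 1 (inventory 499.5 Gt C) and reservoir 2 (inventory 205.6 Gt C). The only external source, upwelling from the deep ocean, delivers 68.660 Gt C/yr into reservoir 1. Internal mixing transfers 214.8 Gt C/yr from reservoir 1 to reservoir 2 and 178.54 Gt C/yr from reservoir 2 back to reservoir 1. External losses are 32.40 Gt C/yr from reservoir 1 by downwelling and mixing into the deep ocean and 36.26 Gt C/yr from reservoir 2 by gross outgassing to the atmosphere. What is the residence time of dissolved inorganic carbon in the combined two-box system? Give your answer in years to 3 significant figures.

10.3 yr

For the system as a whole, the A↔B exchange is internal and contributes nothing to the throughput; only the external sinks remove mass.
M_total = 499.5 + 205.6 = 705.10 Gt C.
ΣF_external_out = 32.40 + 36.26 = 68.660 Gt C/yr.
τ = M_total / ΣF_ext = 705.10 / 68.660 = 10.27 yr.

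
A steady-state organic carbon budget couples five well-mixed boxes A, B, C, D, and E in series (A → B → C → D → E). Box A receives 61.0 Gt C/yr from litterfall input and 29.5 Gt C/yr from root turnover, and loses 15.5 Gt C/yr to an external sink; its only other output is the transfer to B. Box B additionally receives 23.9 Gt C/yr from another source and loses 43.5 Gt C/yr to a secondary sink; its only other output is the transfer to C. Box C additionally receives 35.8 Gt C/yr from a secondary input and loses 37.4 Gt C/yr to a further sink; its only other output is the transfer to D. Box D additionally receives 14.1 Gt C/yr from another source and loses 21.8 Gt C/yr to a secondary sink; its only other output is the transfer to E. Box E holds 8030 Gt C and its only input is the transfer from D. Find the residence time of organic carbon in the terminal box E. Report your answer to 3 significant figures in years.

174 yr

Box A: F(A→B) = (61.0 + 29.5) − 15.5 = 75.000 Gt C/yr.
Box B: F(B→C) = (75.000 + 23.9) − 43.5 = 55.400 Gt C/yr.
Box C: F(C→D) = (55.400 + 35.8) − 37.4 = 53.800 Gt C/yr.
Box D: F(D→E) = (53.800 + 14.1) − 21.8 = 46.100 Gt C/yr.
Box E throughput = its input = 46.100 Gt C/yr; τ = 8030 / 46.100 = 174.2 yr.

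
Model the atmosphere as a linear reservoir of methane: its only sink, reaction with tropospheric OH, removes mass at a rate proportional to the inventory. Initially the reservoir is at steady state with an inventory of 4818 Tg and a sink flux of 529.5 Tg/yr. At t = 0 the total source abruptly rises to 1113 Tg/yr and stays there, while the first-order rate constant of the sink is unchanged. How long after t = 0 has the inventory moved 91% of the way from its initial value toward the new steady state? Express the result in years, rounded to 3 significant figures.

21.9 yr

τ = M₀/F₀ = 4818/529.5 = 9.099 yr.
The remaining gap fraction is e^(−t/τ); 91% covered ⇒ e^(−t/τ) = 0.0900.
t = −τ ln(0.0900) = 9.099 × 2.408 = 21.91 yr.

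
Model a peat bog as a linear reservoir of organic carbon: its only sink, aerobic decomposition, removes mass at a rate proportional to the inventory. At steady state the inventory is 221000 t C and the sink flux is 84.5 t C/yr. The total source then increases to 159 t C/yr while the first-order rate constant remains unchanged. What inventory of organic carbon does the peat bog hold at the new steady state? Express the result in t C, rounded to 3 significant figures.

416000 t C

Rate constant k = F/M = 84.5 / 221000 = 0.0003824 yr⁻¹.
At the new steady state, source = k·M_new ⇒ M_new = 159 / 0.0003824 = 415800 t C.
(Equivalently M_new = M × F_new/F_old = 221000 × 159/84.5.)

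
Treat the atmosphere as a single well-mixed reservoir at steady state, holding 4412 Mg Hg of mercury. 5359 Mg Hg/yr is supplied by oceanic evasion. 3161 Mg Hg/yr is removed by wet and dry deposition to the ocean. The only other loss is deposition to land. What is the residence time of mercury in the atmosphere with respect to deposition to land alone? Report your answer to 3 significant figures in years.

At steady state ΣF_in = ΣF_out.
ΣF_in = 5359.0 Mg Hg/yr.
Deposition to land flux = ΣF_in − (3161) = 5359.0 − 3161 = 2198 Mg Hg/yr.
τ = M / F = 4412 / 2198 = 2.007 yr.

2.01 yr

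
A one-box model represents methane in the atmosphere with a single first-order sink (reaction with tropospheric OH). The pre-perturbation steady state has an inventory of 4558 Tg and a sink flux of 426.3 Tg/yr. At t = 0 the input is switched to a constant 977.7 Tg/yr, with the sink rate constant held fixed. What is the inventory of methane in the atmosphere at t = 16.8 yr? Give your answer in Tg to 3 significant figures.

9230 Tg

τ = M₀/F₀ = 4558/426.3 = 10.69 yr; rate constant k = 1/τ.
New steady state M_∞ = F₁/k = F₁·τ = 977.7 × 10.69 = 10454 Tg.
M(t) = M_∞ + (M₀ − M_∞)·e^(−t/τ); t/τ = 16.8/10.69 = 1.571, so e^(−t/τ) = 0.2078.
M(t) = 10454 − 5896 × 0.2078 = 9228.6 Tg.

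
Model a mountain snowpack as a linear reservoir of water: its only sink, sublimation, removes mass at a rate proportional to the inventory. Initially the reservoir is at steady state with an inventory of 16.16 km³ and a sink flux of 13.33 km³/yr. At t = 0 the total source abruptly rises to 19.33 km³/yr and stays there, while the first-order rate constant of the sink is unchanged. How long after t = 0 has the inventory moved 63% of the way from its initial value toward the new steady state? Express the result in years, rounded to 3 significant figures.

1.21 yr

τ = M₀/F₀ = 16.16/13.33 = 1.212 yr.
The remaining gap fraction is e^(−t/τ); 63% covered ⇒ e^(−t/τ) = 0.370.
t = −τ ln(0.370) = 1.212 × 0.9943 = 1.205 yr.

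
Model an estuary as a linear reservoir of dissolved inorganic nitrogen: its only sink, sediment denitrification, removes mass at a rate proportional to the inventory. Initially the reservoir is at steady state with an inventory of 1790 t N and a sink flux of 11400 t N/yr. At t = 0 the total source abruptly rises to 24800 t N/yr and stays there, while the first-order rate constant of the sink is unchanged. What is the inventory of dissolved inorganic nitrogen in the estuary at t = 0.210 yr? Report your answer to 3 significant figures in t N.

3340 t N

Residence time τ = M₀/F₀ = 0.1570 yr. The eventual steady state is M_∞ = M₀·(F₁/F₀) = 1790 × 24800/11400 = 3894.0 t N.
The anomaly ΔM(t) = M(t) − M_∞ decays as ΔM₀·e^(−t/τ) with ΔM₀ = 1790 − 3894.0 = −2104 t N.
At t = 0.210 yr, e^(−t/τ) = e^(−1.337) = 0.2625, so ΔM = −552.4 t N and M = 3894.0 − 552.4 = 3341.7 t N.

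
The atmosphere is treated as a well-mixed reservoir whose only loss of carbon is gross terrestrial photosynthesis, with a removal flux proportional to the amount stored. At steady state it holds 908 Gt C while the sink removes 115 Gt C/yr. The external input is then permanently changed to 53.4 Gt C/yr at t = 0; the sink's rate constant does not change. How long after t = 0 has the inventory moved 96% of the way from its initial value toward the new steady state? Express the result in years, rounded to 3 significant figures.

25.4 yr

τ = M₀/F₀ = 908/115 = 7.896 yr.
The remaining gap fraction is e^(−t/τ); 96% covered ⇒ e^(−t/τ) = 0.0400.
t = −τ ln(0.0400) = 7.896 × 3.219 = 25.42 yr.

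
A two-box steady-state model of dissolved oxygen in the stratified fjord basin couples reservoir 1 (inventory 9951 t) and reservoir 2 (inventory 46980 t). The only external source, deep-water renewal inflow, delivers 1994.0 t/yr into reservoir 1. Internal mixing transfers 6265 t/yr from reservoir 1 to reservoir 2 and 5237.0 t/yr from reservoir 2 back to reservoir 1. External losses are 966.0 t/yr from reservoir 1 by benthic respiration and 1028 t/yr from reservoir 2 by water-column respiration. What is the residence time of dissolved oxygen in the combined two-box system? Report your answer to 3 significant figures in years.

Residence time in the combined system uses the total inventory and the total *external* removal — internal exchanges between the two boxes cancel.
M_total = 9951 + 46980 = 56931 t.
ΣF_external_out = 966.0 + 1028 = 1994.0 t/yr.
τ = M_total / ΣF_ext = 56931 / 1994.0 = 28.55 yr.

28.6 yr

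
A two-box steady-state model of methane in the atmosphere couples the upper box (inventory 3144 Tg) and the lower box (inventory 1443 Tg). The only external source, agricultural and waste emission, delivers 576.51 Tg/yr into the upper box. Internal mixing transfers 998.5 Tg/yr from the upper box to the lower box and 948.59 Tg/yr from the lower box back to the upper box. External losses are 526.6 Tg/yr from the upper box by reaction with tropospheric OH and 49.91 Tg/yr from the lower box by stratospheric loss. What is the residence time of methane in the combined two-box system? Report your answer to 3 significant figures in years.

Residence time in the combined system uses the total inventory and the total *external* removal — internal exchanges between the two boxes cancel.
M_total = 3144 + 1443 = 4587.0 Tg.
ΣF_external_out = 526.6 + 49.91 = 576.51 Tg/yr.
τ = M_total / ΣF_ext = 4587.0 / 576.51 = 7.956 yr.

7.96 yr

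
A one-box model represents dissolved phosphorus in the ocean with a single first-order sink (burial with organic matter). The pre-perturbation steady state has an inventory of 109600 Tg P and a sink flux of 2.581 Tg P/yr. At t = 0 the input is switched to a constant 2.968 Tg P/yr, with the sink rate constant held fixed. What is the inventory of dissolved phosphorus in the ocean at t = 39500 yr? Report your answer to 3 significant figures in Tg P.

τ = M₀/F₀ = 109600/2.581 = 42460 yr; rate constant k = 1/τ.
New steady state M_∞ = F₁/k = F₁·τ = 2.968 × 42460 = 126030 Tg P.
M(t) = M_∞ + (M₀ − M_∞)·e^(−t/τ); t/τ = 39500/42460 = 0.9302, so e^(−t/τ) = 0.3945.
M(t) = 126030 − 16430 × 0.3945 = 119550 Tg P.

120000 Tg P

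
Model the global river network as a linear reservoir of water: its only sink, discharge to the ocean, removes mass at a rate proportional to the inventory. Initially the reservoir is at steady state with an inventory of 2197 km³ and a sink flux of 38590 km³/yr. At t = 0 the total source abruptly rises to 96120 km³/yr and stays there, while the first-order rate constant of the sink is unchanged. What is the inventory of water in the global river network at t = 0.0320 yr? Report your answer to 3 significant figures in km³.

3610 km³

Residence time τ = M₀/F₀ = 0.05693 yr. The eventual steady state is M_∞ = M₀·(F₁/F₀) = 2197 × 96120/38590 = 5472.3 km³.
The anomaly ΔM(t) = M(t) − M_∞ decays as ΔM₀·e^(−t/τ) with ΔM₀ = 2197 − 5472.3 = −3275 km³.
At t = 0.0320 yr, e^(−t/τ) = e^(−0.5621) = 0.5700, so ΔM = −1867 km³ and M = 5472.3 − 1867 = 3605.3 km³.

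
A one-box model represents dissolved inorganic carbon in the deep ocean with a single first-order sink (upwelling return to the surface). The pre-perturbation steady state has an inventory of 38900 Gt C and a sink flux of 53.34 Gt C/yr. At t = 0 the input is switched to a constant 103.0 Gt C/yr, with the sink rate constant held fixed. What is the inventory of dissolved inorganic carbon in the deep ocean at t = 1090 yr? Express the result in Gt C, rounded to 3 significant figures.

67000 Gt C

Residence time τ = M₀/F₀ = 729.3 yr. The eventual steady state is M_∞ = M₀·(F₁/F₀) = 38900 × 103.0/53.34 = 75116 Gt C.
The anomaly ΔM(t) = M(t) − M_∞ decays as ΔM₀·e^(−t/τ) with ΔM₀ = 38900 − 75116 = −36220 Gt C.
At t = 1090 yr, e^(−t/τ) = e^(−1.495) = 0.2243, so ΔM = −8125 Gt C and M = 75116 − 8125 = 66992 Gt C.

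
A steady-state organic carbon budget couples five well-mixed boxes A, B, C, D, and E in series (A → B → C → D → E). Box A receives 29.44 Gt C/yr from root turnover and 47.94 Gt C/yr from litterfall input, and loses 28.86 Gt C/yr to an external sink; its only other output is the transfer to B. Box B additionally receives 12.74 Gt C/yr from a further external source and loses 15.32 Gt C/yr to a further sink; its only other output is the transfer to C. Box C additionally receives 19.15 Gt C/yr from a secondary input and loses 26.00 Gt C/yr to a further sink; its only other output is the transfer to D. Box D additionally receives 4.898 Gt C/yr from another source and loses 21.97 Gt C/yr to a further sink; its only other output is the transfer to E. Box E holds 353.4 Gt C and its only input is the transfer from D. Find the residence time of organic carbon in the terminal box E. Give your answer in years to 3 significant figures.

16.1 yr

Box A: F(A→B) = (29.44 + 47.94) − 28.86 = 48.520 Gt C/yr.
Box B: F(B→C) = (48.520 + 12.74) − 15.32 = 45.940 Gt C/yr.
Box C: F(C→D) = (45.940 + 19.15) − 26.00 = 39.090 Gt C/yr.
Box D: F(D→E) = (39.090 + 4.898) − 21.97 = 22.018 Gt C/yr.
Box E throughput = its input = 22.018 Gt C/yr; τ = 353.4 / 22.018 = 16.05 yr.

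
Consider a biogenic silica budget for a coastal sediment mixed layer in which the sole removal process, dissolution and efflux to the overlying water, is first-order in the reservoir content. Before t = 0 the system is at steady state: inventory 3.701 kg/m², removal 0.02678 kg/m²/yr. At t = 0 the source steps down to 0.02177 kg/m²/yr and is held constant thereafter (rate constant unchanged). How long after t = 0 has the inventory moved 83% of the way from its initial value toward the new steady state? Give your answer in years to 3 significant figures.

245 yr

τ = M₀/F₀ = 3.701/0.02678 = 138.2 yr.
The remaining gap fraction is e^(−t/τ); 83% covered ⇒ e^(−t/τ) = 0.170.
t = −τ ln(0.170) = 138.2 × 1.772 = 244.9 yr.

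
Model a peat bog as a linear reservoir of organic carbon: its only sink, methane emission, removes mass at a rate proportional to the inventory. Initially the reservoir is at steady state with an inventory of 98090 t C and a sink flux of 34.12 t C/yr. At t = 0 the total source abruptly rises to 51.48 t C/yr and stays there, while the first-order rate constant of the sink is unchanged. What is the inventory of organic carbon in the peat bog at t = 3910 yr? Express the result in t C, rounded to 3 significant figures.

Residence time τ = M₀/F₀ = 2875 yr. The eventual steady state is M_∞ = M₀·(F₁/F₀) = 98090 × 51.48/34.12 = 148000 t C.
The anomaly ΔM(t) = M(t) − M_∞ decays as ΔM₀·e^(−t/τ) with ΔM₀ = 98090 − 148000 = −49910 t C.
At t = 3910 yr, e^(−t/τ) = e^(−1.360) = 0.2566, so ΔM = −12810 t C and M = 148000 − 12810 = 135190 t C.

135000 t C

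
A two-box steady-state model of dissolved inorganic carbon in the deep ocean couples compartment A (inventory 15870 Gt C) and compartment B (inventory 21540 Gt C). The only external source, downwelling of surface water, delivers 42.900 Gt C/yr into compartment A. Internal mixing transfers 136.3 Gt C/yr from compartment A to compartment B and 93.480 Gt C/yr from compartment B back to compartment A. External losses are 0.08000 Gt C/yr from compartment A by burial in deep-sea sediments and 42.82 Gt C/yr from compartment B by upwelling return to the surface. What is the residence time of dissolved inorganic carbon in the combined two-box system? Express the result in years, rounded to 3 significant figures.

For the system as a whole, the A↔B exchange is internal and contributes nothing to the throughput; only the external sinks remove mass.
M_total = 15870 + 21540 = 37410 Gt C.
ΣF_external_out = 0.08000 + 42.82 = 42.900 Gt C/yr.
τ = M_total / ΣF_ext = 37410 / 42.900 = 872.0 yr.

872 yr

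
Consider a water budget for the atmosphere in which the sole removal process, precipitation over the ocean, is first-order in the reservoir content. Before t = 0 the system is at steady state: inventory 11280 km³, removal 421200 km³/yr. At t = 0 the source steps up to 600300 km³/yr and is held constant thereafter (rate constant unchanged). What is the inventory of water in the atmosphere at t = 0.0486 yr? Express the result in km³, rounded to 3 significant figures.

The sink rate constant is k = F₀/M₀ = 421200/11280 = 37.34 yr⁻¹.
Solving dM/dt = F₁ − kM with M(0) = M₀ gives M(t) = F₁/k + (M₀ − F₁/k)·e^(−kt).
F₁/k = 600300/37.34 = 16076 km³; kt = 37.34 × 0.0486 = 1.815, e^(−kt) = 0.1629.
M(0.0486) = 16076 + (11280 − 16076) × 0.1629 = 16076 − 781.2 = 15295 km³.

15300 km³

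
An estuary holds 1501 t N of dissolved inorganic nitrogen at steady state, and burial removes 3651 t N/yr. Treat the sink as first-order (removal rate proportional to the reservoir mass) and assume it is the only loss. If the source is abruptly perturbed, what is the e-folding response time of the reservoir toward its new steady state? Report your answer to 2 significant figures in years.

0.41 yr

For a linear reservoir the response time equals the residence time τ = M/F.
τ = 1501 / 3651 = 0.4111 yr.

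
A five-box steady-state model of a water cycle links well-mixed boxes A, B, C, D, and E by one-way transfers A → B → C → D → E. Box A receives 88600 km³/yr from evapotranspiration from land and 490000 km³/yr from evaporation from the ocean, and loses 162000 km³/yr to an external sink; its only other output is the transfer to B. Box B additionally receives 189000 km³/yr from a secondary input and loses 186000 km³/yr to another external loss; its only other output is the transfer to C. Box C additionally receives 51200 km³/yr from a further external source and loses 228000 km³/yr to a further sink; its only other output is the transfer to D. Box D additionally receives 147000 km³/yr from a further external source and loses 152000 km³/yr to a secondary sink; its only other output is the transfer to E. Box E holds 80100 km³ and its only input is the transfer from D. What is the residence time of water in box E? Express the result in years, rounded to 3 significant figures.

0.337 yr

Box A: F(A→B) = (88600 + 490000) − 162000 = 416600 km³/yr.
Box B: F(B→C) = (416600 + 189000) − 186000 = 419600 km³/yr.
Box C: F(C→D) = (419600 + 51200) − 228000 = 242800 km³/yr.
Box D: F(D→E) = (242800 + 147000) − 152000 = 237800 km³/yr.
Box E throughput = its input = 237800 km³/yr; τ = 80100 / 237800 = 0.3368 yr.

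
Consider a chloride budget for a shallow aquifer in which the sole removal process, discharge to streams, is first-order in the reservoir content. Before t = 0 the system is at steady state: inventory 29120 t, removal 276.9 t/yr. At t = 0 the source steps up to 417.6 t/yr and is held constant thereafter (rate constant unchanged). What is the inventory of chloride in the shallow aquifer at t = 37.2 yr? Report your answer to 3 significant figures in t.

τ = M₀/F₀ = 29120/276.9 = 105.2 yr; rate constant k = 1/τ.
New steady state M_∞ = F₁/k = F₁·τ = 417.6 × 105.2 = 43917 t.
M(t) = M_∞ + (M₀ − M_∞)·e^(−t/τ); t/τ = 37.2/105.2 = 0.3537, so e^(−t/τ) = 0.7021.
M(t) = 43917 − 14800 × 0.7021 = 33528 t.

33500 t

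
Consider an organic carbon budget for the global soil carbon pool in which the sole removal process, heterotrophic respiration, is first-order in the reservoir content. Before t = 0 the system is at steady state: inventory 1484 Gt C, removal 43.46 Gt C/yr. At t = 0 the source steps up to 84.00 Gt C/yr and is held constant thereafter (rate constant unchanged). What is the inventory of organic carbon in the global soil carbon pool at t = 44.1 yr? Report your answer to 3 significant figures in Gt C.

τ = M₀/F₀ = 1484/43.46 = 34.15 yr; rate constant k = 1/τ.
New steady state M_∞ = F₁/k = F₁·τ = 84.00 × 34.15 = 2868.3 Gt C.
M(t) = M_∞ + (M₀ − M_∞)·e^(−t/τ); t/τ = 44.1/34.15 = 1.291, so e^(−t/τ) = 0.2749.
M(t) = 2868.3 − 1384 × 0.2749 = 2487.8 Gt C.

2490 Gt C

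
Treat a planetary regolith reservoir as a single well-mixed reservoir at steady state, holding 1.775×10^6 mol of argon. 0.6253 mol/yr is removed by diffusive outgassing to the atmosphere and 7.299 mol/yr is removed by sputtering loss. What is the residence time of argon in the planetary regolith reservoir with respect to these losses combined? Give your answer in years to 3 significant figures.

224000 yr

Total removal = 0.6253 + 7.299 = 7.9243 mol/yr.
τ = M / ΣF_out = 1.775×10^6 / 7.9243 = 224000 yr.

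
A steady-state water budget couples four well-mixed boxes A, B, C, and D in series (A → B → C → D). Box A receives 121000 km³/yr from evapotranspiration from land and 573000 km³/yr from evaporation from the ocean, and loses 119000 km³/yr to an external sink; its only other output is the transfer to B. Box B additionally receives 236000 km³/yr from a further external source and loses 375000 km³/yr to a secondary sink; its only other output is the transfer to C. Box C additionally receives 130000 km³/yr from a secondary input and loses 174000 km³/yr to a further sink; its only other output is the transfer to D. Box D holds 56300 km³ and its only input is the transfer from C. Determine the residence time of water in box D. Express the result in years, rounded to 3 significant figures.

Box A: F(A→B) = (121000 + 573000) − 119000 = 575000 km³/yr.
Box B: F(B→C) = (575000 + 236000) − 375000 = 436000 km³/yr.
Box C: F(C→D) = (436000 + 130000) − 174000 = 392000 km³/yr.
Box D throughput = its input = 392000 km³/yr; τ = 56300 / 392000 = 0.1436 yr.

0.144 yr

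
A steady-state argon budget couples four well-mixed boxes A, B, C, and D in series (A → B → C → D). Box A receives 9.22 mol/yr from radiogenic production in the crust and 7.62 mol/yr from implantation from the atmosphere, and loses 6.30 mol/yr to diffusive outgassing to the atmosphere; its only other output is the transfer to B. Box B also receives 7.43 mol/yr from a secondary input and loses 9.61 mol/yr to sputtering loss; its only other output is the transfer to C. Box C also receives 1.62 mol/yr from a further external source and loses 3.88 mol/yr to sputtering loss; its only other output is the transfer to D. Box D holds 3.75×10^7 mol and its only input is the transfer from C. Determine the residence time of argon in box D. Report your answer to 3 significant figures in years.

6.15×10^6 yr

Box A: F(A→B) = (9.22 + 7.62) − 6.30 = 10.540 mol/yr.
Box B: F(B→C) = (10.540 + 7.43) − 9.61 = 8.3600 mol/yr.
Box C: F(C→D) = (8.3600 + 1.62) − 3.88 = 6.1000 mol/yr.
Box D throughput = its input = 6.1000 mol/yr; τ = 3.75×10^7 / 6.1000 = 6.148×10^6 yr.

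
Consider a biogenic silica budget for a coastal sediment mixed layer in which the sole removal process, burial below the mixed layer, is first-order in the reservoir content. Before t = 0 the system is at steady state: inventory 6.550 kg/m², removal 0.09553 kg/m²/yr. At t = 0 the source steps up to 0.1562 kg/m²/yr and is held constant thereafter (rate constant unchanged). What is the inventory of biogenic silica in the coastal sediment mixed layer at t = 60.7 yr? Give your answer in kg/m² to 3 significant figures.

8.99 kg/m²

τ = M₀/F₀ = 6.550/0.09553 = 68.56 yr; rate constant k = 1/τ.
New steady state M_∞ = F₁/k = F₁·τ = 0.1562 × 68.56 = 10.710 kg/m².
M(t) = M_∞ + (M₀ − M_∞)·e^(−t/τ); t/τ = 60.7/68.56 = 0.8853, so e^(−t/τ) = 0.4126.
M(t) = 10.710 − 4.160 × 0.4126 = 8.9935 kg/m².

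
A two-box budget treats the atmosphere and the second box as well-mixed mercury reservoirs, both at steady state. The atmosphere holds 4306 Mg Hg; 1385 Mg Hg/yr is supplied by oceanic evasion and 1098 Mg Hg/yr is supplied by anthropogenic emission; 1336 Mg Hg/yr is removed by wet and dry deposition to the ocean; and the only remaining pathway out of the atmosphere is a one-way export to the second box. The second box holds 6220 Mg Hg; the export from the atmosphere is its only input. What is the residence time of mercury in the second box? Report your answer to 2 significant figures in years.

Balance the atmosphere: ΣF_in = 1385 + 1098 = 2483.0 Mg Hg/yr.
Export to the second box = ΣF_in − (1336) = 1147.0 Mg Hg/yr.
At steady state the output of the second box equals its input, 1147.0 Mg Hg/yr.
τ = M / F = 6220 / 1147.0 = 5.423 yr.

5.4 yr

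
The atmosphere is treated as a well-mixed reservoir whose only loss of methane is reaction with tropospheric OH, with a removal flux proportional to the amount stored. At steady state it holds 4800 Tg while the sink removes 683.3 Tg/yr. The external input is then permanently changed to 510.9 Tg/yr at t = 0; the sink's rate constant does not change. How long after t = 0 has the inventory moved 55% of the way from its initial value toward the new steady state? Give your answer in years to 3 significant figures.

τ = M₀/F₀ = 4800/683.3 = 7.025 yr.
The remaining gap fraction is e^(−t/τ); 55% covered ⇒ e^(−t/τ) = 0.450.
t = −τ ln(0.450) = 7.025 × 0.7985 = 5.609 yr.

5.61 yr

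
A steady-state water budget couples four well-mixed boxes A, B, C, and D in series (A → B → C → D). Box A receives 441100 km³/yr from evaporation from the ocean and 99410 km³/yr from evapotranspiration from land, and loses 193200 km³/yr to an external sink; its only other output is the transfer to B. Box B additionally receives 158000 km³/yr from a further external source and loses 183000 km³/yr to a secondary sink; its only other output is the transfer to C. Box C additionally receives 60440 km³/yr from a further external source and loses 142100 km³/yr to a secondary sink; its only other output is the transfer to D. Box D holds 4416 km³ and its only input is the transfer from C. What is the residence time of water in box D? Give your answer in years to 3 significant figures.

Box A: F(A→B) = (441100 + 99410) − 193200 = 347310 km³/yr.
Box B: F(B→C) = (347310 + 158000) − 183000 = 322310 km³/yr.
Box C: F(C→D) = (322310 + 60440) − 142100 = 240650 km³/yr.
Box D throughput = its input = 240650 km³/yr; τ = 4416 / 240650 = 0.01835 yr.

0.0184 yr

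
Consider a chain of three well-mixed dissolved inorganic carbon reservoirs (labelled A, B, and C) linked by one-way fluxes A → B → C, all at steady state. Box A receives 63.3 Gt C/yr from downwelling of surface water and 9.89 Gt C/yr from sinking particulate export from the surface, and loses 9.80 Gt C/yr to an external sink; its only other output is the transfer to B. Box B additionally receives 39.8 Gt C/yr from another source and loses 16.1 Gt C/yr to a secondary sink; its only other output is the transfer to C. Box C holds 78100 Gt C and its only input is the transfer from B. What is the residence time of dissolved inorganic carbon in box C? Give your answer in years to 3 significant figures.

Box A: F(A→B) = (63.3 + 9.89) − 9.80 = 63.390 Gt C/yr.
Box B: F(B→C) = (63.390 + 39.8) − 16.1 = 87.090 Gt C/yr.
Box C throughput = its input = 87.090 Gt C/yr; τ = 78100 / 87.090 = 896.8 yr.

897 yr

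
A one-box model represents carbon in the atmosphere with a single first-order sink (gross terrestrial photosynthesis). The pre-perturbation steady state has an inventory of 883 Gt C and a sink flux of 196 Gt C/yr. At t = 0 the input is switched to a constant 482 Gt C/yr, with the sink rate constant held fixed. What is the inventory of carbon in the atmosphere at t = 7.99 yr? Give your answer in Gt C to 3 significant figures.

1950 Gt C

Residence time τ = M₀/F₀ = 4.505 yr. The eventual steady state is M_∞ = M₀·(F₁/F₀) = 883 × 482/196 = 2171.5 Gt C.
The anomaly ΔM(t) = M(t) − M_∞ decays as ΔM₀·e^(−t/τ) with ΔM₀ = 883 − 2171.5 = −1288 Gt C.
At t = 7.99 yr, e^(−t/τ) = e^(−1.774) = 0.1697, so ΔM = −218.7 Gt C and M = 2171.5 − 218.7 = 1952.8 Gt C.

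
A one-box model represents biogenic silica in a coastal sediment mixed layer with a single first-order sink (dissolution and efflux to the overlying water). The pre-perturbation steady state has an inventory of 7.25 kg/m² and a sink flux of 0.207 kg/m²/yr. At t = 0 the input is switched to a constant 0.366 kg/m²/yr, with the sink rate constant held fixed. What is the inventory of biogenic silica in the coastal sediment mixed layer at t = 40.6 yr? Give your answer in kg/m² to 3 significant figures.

11.1 kg/m²

The sink rate constant is k = F₀/M₀ = 0.207/7.25 = 0.02855 yr⁻¹.
Solving dM/dt = F₁ − kM with M(0) = M₀ gives M(t) = F₁/k + (M₀ − F₁/k)·e^(−kt).
F₁/k = 0.366/0.02855 = 12.819 kg/m²; kt = 0.02855 × 40.6 = 1.159, e^(−kt) = 0.3137.
M(40.6) = 12.819 + (7.25 − 12.819) × 0.3137 = 12.819 − 1.747 = 11.072 kg/m².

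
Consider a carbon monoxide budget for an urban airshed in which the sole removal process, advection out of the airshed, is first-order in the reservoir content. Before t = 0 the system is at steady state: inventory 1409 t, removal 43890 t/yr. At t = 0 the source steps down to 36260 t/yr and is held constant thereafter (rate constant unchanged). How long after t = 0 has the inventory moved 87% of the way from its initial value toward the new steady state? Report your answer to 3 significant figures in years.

τ = M₀/F₀ = 1409/43890 = 0.03210 yr.
The remaining gap fraction is e^(−t/τ); 87% covered ⇒ e^(−t/τ) = 0.130.
t = −τ ln(0.130) = 0.03210 × 2.040 = 0.06550 yr.

0.0655 yr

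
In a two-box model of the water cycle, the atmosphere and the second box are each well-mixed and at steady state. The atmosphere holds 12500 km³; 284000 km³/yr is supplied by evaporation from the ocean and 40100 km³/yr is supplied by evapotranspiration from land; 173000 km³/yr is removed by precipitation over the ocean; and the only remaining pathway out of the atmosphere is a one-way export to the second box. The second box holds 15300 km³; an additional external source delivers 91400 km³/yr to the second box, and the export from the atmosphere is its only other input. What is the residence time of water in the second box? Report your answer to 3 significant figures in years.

0.0631 yr

Balance the atmosphere: ΣF_in = 284000 + 40100 = 324100 km³/yr.
Export to the second box = ΣF_in − (173000) = 151100 km³/yr.
Total input to the second box = 151100 + 91400 = 242500 km³/yr; at steady state this equals its total output.
τ = M / F = 15300 / 242500 = 0.06309 yr.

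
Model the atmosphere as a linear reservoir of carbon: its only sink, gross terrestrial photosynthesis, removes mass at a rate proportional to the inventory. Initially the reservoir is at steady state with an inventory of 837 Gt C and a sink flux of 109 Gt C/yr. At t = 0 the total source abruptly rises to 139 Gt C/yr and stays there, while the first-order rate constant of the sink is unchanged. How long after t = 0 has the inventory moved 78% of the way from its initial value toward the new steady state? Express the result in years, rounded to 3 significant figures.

τ = M₀/F₀ = 837/109 = 7.679 yr.
The remaining gap fraction is e^(−t/τ); 78% covered ⇒ e^(−t/τ) = 0.220.
t = −τ ln(0.220) = 7.679 × 1.514 = 11.63 yr.

11.6 yr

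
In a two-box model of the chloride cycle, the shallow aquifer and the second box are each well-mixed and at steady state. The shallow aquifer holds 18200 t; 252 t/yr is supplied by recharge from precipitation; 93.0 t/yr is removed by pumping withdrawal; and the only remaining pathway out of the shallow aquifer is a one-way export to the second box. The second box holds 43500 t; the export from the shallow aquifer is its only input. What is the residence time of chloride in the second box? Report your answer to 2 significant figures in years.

270 yr

Balance the shallow aquifer: ΣF_in = 252.00 t/yr.
Export to the second box = ΣF_in − (93.0) = 159.00 t/yr.
At steady state the output of the second box equals its input, 159.00 t/yr.
τ = M / F = 43500 / 159.00 = 273.6 yr.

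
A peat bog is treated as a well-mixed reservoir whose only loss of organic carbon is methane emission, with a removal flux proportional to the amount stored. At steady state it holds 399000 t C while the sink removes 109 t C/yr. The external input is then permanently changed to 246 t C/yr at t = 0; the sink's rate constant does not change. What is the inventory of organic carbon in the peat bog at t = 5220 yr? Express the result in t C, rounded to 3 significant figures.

τ = M₀/F₀ = 399000/109 = 3661 yr; rate constant k = 1/τ.
New steady state M_∞ = F₁/k = F₁·τ = 246 × 3661 = 900500 t C.
M(t) = M_∞ + (M₀ − M_∞)·e^(−t/τ); t/τ = 5220/3661 = 1.426, so e^(−t/τ) = 0.2403.
M(t) = 900500 − 501500 × 0.2403 = 780000 t C.

780000 t C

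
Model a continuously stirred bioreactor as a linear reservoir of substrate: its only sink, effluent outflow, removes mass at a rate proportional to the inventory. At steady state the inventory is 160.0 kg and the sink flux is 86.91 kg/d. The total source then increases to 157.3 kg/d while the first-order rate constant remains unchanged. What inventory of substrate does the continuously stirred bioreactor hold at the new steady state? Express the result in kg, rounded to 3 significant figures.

Rate constant k = F/M = 86.91 / 160.0 = 0.5432 d⁻¹.
At the new steady state, source = k·M_new ⇒ M_new = 157.3 / 0.5432 = 289.6 kg.
(Equivalently M_new = M × F_new/F_old = 160.0 × 157.3/86.91.)

290 kg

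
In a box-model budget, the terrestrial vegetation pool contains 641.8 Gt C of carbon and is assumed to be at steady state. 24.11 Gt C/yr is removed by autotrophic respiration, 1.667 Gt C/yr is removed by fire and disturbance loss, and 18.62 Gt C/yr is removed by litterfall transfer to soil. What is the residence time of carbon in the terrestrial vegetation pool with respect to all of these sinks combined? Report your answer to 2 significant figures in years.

14 yr

Total removal flux = 24.11 + 1.667 + 18.62 = 44.397 Gt C/yr.
τ = M / ΣF_out = 641.8 / 44.397 = 14.46 yr.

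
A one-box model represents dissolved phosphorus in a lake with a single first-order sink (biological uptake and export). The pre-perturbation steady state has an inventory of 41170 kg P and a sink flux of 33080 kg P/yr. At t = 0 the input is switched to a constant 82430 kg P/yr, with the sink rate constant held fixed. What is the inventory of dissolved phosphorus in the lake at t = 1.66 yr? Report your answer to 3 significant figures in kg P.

The sink rate constant is k = F₀/M₀ = 33080/41170 = 0.8035 yr⁻¹.
Solving dM/dt = F₁ − kM with M(0) = M₀ gives M(t) = F₁/k + (M₀ − F₁/k)·e^(−kt).
F₁/k = 82430/0.8035 = 102590 kg P; kt = 0.8035 × 1.66 = 1.334, e^(−kt) = 0.2635.
M(1.66) = 102590 + (41170 − 102590) × 0.2635 = 102590 − 16180 = 86407 kg P.

86400 kg P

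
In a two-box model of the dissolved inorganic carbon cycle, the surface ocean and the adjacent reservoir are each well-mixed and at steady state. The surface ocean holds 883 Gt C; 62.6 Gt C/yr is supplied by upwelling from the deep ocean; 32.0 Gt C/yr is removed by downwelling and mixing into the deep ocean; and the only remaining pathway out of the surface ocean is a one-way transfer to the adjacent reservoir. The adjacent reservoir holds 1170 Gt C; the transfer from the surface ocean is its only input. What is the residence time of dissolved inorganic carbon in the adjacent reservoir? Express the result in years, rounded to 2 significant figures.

38 yr

Balance the surface ocean: ΣF_in = 62.600 Gt C/yr.
Transfer to the adjacent reservoir = ΣF_in − (32.0) = 30.600 Gt C/yr.
At steady state the output of the adjacent reservoir equals its input, 30.600 Gt C/yr.
τ = M / F = 1170 / 30.600 = 38.24 yr.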